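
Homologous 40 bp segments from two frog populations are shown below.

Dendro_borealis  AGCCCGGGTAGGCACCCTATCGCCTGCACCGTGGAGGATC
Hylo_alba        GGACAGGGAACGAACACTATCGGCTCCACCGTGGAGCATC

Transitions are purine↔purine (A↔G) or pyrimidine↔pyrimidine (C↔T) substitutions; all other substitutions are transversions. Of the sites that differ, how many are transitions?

1

Differing sites — 1:A/G (Ti); 3:C/A (Tv); 5:C/A (Tv); 9:T/A (Tv); 11:G/C (Tv); 13:C/A (Tv); 16:C/A (Tv); 23:C/G (Tv); 26:G/C (Tv); 37:G/C (Tv).
Of the 10 differences, 1 transition and 9 transversions, so the answer is 1.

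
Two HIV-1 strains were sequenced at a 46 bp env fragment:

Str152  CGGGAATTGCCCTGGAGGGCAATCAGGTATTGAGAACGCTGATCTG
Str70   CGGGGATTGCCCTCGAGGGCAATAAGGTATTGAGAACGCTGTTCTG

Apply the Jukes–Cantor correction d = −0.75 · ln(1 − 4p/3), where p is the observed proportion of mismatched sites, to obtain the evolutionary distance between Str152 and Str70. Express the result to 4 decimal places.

0.0924

The sequences differ at positions 5 (A/G), 14 (G/C), 24 (C/A), 42 (A/T).
p = 4/46 = 0.086957.
d = −0.75 · ln(1 − (4/3)·0.086957) = −0.75 · ln(0.884057) = −0.75 · (-0.123234) = 0.0924.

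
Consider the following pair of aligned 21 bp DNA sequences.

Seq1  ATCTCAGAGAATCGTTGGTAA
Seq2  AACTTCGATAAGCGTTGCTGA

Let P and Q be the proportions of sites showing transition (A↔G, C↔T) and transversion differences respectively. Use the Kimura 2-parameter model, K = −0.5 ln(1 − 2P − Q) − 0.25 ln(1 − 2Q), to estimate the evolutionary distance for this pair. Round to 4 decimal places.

Differing sites — 2:T/A (Tv); 5:C/T (Ti); 6:A/C (Tv); 9:G/T (Tv); 12:T/G (Tv); 18:G/C (Tv); 20:A/G (Ti).
Of the 7 differences, 2 transitions and 5 transversions over 21 sites: P = 2/21 = 0.095238, Q = 5/21 = 0.238095.
d = −0.5·ln(0.571429) − 0.25·ln(0.523810) = −0.5·(-0.559615) − 0.25·(-0.646626) = 0.4415.

0.4415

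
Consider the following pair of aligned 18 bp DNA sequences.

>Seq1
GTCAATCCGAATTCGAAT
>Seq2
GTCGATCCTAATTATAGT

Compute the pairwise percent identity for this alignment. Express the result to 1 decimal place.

The sequences differ at positions 4 (A/G), 9 (G/T), 14 (C/A), 15 (G/T), 17 (A/G).
13 of the 18 sites match, so the percent identity is 13/18 × 100 = 72.2%.

72.2%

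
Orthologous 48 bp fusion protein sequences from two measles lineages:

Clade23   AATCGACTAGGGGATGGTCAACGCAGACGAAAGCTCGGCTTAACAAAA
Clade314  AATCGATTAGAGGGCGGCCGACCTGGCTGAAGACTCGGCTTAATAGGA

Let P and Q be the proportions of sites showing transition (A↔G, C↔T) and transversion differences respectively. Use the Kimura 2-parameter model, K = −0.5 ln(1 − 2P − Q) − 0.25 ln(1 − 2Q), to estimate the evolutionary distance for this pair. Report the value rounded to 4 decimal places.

Mismatches occur at site 7 (C↔T, transition), site 11 (G↔A, transition), site 14 (A↔G, transition), site 15 (T↔C, transition), site 18 (T↔C, transition), site 20 (A↔G, transition), site 23 (G↔C, transversion), site 24 (C↔T, transition), site 25 (A↔G, transition), site 27 (A↔C, transversion), site 28 (C↔T, transition), site 32 (A↔G, transition), site 33 (G↔A, transition), site 44 (C↔T, transition), site 46 (A↔G, transition), site 47 (A↔G, transition).
Of the 16 differences, 14 transitions and 2 transversions over 48 sites: P = 14/48 = 0.291667, Q = 2/48 = 0.041667.
d = −0.5·ln(0.374999) − 0.25·ln(0.916666) = −0.5·(-0.980832) − 0.25·(-0.087012) = 0.5122.

0.5122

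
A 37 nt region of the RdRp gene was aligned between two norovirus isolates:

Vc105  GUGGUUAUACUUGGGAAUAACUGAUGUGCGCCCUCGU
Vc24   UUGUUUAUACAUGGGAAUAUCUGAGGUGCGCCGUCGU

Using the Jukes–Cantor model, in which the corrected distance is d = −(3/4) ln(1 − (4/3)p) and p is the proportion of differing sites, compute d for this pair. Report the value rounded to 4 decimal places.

0.1827

The sequences differ at positions 1 (G/U), 4 (G/U), 11 (U/A), 20 (A/U), 25 (U/G), 33 (C/G).
p = 6/37 = 0.162162.
d = −0.75 · ln(1 − (4/3)·0.162162) = −0.75 · ln(0.783784) = −0.75 · (-0.243622) = 0.1827.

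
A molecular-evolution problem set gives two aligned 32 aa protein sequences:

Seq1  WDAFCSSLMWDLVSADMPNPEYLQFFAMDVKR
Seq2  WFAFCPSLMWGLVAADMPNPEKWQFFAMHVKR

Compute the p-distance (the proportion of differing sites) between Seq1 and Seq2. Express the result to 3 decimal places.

0.219

Differing sites — 2:D/F; 6:S/P; 11:D/G; 14:S/A; 22:Y/K; 23:L/W; 29:D/H.
There are 7 differences over 32 sites, so p = 7/32 = 0.219.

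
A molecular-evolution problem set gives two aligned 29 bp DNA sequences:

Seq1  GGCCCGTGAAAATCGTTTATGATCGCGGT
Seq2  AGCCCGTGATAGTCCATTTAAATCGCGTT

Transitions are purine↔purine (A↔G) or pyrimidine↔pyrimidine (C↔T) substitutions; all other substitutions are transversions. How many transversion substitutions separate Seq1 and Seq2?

6

Differing sites — 1:G/A (Ti); 10:A/T (Tv); 12:A/G (Ti); 15:G/C (Tv); 16:T/A (Tv); 19:A/T (Tv); 20:T/A (Tv); 21:G/A (Ti); 28:G/T (Tv).
Of the 9 differences, 3 transitions and 6 transversions, so the answer is 6.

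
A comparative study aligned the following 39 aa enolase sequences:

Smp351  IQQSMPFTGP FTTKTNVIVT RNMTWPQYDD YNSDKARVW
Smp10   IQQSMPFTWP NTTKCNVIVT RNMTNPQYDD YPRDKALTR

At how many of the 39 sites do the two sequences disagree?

The sequences differ at positions 9 (G/W), 11 (F/N), 15 (T/C), 25 (W/N), 32 (N/P), 33 (S/R), 37 (R/L), 38 (V/T), 39 (W/R).
That gives 9 mismatches out of 39 aligned sites, so the Hamming distance is 9.

9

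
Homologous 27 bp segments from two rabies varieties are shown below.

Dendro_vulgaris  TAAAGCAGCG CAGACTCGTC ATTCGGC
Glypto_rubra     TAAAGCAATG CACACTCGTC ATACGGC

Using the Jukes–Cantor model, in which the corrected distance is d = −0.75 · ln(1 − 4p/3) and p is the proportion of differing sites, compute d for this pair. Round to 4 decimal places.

0.1650

The sequences differ at positions 8 (G/A), 9 (C/T), 13 (G/C), 23 (T/A).
p = 4/27 = 0.148148.
d = −0.75 · ln(1 − (4/3)·0.148148) = −0.75 · ln(0.802469) = −0.75 · (-0.220062) = 0.1650.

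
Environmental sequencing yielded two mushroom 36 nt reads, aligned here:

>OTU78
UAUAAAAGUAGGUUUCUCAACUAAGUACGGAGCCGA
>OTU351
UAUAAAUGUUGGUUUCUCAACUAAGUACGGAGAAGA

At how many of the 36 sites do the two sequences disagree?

The sequences differ at positions 7 (A/U), 10 (A/U), 33 (C/A), 34 (C/A).
That gives 4 mismatches out of 36 aligned sites, so the Hamming distance is 4.

4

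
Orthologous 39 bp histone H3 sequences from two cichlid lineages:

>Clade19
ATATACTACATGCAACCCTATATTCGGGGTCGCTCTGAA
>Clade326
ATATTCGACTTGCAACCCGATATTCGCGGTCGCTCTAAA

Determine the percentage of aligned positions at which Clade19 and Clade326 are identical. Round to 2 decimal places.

84.62%

The sequences differ at positions 5 (A/T), 7 (T/G), 10 (A/T), 19 (T/G), 27 (G/C), 37 (G/A).
33 of the 39 sites match, so the percent identity is 33/39 × 100 = 84.62%.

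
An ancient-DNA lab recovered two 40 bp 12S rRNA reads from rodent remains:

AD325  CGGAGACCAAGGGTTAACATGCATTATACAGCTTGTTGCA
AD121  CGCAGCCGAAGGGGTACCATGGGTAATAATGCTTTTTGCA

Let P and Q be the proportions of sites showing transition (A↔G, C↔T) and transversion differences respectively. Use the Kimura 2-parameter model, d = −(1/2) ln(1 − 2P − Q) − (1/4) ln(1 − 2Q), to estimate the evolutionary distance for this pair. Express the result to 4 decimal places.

0.3516

The sequences differ at positions 3 (G/C, transversion), 6 (A/C, transversion), 8 (C/G, transversion), 14 (T/G, transversion), 17 (A/C, transversion), 22 (C/G, transversion), 23 (A/G, transition), 25 (T/A, transversion), 29 (C/A, transversion), 30 (A/T, transversion), 35 (G/T, transversion).
Of the 11 differences, 1 transition and 10 transversions over 40 sites: P = 1/40 = 0.025000, Q = 10/40 = 0.250000.
d = −0.5·ln(0.700000) − 0.25·ln(0.500000) = −0.5·(-0.356675) − 0.25·(-0.693147) = 0.3516.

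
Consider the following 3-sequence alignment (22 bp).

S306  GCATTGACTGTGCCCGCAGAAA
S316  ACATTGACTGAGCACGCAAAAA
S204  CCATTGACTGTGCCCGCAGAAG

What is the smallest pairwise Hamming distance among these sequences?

2

Pairwise Hamming distances:
  S306 vs S316: 4
  S306 vs S204: 2
  S316 vs S204: 5
The smallest is 2, between S306 and S204.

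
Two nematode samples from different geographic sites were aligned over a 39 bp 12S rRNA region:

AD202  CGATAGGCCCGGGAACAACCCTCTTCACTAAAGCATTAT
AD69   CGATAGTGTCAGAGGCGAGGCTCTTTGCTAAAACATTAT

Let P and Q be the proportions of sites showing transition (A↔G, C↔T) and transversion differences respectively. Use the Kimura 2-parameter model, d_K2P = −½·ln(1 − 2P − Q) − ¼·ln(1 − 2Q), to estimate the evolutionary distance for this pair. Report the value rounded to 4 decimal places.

0.4726

The sequences differ at positions 7 (G/T, transversion), 8 (C/G, transversion), 9 (C/T, transition), 11 (G/A, transition), 13 (G/A, transition), 14 (A/G, transition), 15 (A/G, transition), 17 (A/G, transition), 19 (C/G, transversion), 20 (C/G, transversion), 26 (C/T, transition), 27 (A/G, transition), 33 (G/A, transition).
Of the 13 differences, 9 transitions and 4 transversions over 39 sites: P = 9/39 = 0.230769, Q = 4/39 = 0.102564.
d = −0.5·ln(0.435898) − 0.25·ln(0.794872) = −0.5·(-0.830347) − 0.25·(-0.229574) = 0.4726.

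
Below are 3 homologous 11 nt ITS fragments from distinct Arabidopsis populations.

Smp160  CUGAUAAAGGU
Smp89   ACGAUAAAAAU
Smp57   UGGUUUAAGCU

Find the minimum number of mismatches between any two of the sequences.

4

Pairwise Hamming distances:
  Smp160 vs Smp89: 4
  Smp160 vs Smp57: 5
  Smp89 vs Smp57: 6
The smallest is 4, between Smp160 and Smp89.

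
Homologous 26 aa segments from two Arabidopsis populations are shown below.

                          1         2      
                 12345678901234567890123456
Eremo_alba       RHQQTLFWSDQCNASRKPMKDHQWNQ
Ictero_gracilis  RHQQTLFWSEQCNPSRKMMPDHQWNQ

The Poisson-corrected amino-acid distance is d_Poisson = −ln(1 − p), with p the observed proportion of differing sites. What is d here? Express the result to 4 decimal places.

0.1671

Mismatches occur at site 10 (D→E), site 14 (A→P), site 18 (P→M), site 20 (K→P).
p = 4/26 = 0.153846.
d = −ln(1 − 0.153846) = −ln(0.846154) = 0.1671.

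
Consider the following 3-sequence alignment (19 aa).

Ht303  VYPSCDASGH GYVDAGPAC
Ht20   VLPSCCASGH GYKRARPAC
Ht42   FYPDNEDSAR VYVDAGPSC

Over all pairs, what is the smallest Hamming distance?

5

Pairwise Hamming distances:
  Ht303 vs Ht20: 5
  Ht303 vs Ht42: 9
  Ht20 vs Ht42: 13
The smallest is 5, between Ht303 and Ht20.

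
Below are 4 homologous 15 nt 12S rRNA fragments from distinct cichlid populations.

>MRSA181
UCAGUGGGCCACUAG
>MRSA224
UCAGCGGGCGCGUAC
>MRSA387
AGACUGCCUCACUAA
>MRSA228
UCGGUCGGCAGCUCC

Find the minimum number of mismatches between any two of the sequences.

5

Pairwise Hamming distances:
  MRSA181 vs MRSA224: 5
  MRSA181 vs MRSA387: 7
  MRSA181 vs MRSA228: 6
  MRSA224 vs MRSA387: 11
  MRSA224 vs MRSA228: 7
  MRSA387 vs MRSA228: 12
The smallest is 5, between MRSA181 and MRSA224.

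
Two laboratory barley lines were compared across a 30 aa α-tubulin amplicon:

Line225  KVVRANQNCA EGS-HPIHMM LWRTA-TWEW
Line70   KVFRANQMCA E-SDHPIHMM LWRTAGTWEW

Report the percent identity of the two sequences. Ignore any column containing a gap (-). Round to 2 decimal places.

92.59%

Excluding the 3 gap columns leaves 27 comparable sites.
Differing sites — 3:V/F; 8:N/M.
25 of the 27 comparable sites match, so the percent identity is 25/27 × 100 = 92.59%.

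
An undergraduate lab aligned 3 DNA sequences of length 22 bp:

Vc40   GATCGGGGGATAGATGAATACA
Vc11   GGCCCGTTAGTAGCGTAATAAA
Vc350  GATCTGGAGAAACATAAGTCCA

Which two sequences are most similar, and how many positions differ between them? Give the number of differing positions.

Pairwise Hamming distances:
  Vc40 vs Vc11: 11
  Vc40 vs Vc350: 7
  Vc11 vs Vc350: 15
The smallest is 7, between Vc40 and Vc350.

7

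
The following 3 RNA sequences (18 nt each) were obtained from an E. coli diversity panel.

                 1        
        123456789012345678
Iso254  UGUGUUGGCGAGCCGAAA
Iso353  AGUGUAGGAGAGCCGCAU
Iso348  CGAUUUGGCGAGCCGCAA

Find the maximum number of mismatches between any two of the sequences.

6

Pairwise Hamming distances:
  Iso254 vs Iso353: 5
  Iso254 vs Iso348: 4
  Iso353 vs Iso348: 6
The largest is 6, between Iso353 and Iso348.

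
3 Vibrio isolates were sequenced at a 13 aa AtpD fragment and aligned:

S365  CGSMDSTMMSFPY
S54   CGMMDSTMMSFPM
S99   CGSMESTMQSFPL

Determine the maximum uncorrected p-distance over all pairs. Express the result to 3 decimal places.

Pairwise Hamming distances:
  S365 vs S54: 2
  S365 vs S99: 3
  S54 vs S99: 4
The largest is 4 mismatches, between S54 and S99; p = 4/13 = 0.308.

0.308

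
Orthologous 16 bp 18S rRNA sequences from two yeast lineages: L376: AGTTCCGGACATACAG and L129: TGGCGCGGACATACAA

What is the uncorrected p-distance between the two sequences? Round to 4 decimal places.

0.3125

The sequences differ at positions 1 (A/T), 3 (T/G), 4 (T/C), 5 (C/G), 16 (G/A).
There are 5 differences over 16 sites, so p = 5/16 = 0.3125.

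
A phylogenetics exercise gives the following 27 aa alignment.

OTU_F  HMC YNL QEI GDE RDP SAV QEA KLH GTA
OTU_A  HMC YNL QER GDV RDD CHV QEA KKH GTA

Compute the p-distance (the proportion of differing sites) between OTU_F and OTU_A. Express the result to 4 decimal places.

The sequences differ at positions 9 (I/R), 12 (E/V), 15 (P/D), 16 (S/C), 17 (A/H), 23 (L/K).
There are 6 differences over 27 sites, so p = 6/27 = 0.2222.

0.2222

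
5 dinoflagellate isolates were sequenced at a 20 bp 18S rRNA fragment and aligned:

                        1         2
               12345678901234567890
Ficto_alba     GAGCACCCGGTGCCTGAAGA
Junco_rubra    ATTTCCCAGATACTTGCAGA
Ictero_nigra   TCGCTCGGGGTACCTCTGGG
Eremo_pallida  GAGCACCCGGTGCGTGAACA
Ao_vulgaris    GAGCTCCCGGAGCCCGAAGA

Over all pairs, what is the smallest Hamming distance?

2

Pairwise Hamming distances:
  Ficto_alba vs Junco_rubra: 10
  Ficto_alba vs Ictero_nigra: 10
  Ficto_alba vs Eremo_pallida: 2
  Ficto_alba vs Ao_vulgaris: 3
  Junco_rubra vs Ictero_nigra: 13
  Junco_rubra vs Eremo_pallida: 11
  Junco_rubra vs Ao_vulgaris: 12
  Ictero_nigra vs Eremo_pallida: 12
  Ictero_nigra vs Ao_vulgaris: 11
  Eremo_pallida vs Ao_vulgaris: 5
The smallest is 2, between Ficto_alba and Eremo_pallida.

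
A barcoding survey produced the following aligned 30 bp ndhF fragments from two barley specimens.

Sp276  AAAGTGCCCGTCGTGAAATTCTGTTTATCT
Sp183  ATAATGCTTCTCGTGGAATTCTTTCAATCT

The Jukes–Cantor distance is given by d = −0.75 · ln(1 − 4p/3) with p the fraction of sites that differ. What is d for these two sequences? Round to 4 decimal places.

0.3831

Differing sites — 2:A/T; 4:G/A; 8:C/T; 9:C/T; 10:G/C; 16:A/G; 23:G/T; 25:T/C; 26:T/A.
p = 9/30 = 0.300000.
d = −0.75 · ln(1 − (4/3)·0.300000) = −0.75 · ln(0.600000) = −0.75 · (-0.510826) = 0.3831.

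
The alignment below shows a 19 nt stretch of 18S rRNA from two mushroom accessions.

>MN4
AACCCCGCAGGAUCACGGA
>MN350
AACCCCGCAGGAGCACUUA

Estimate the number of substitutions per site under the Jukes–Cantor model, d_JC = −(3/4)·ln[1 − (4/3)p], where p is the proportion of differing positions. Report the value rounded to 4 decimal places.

Mismatches occur at site 13 (U↔G), site 17 (G↔U), site 18 (G↔U).
p = 3/19 = 0.157895.
d = −0.75 · ln(1 − (4/3)·0.157895) = −0.75 · ln(0.789473) = −0.75 · (-0.236390) = 0.1773.

0.1773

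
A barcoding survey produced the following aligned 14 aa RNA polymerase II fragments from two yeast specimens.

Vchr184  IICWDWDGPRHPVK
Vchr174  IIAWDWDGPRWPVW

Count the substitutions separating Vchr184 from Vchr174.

Differing sites — 3:C/A; 11:H/W; 14:K/W.
That gives 3 mismatches out of 14 aligned sites, so the Hamming distance is 3.

3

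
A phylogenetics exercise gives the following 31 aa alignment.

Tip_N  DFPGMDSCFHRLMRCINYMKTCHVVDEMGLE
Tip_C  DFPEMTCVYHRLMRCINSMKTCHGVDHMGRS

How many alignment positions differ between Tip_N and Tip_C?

10

Differing sites — 4:G/E; 6:D/T; 7:S/C; 8:C/V; 9:F/Y; 18:Y/S; 24:V/G; 27:E/H; 30:L/R; 31:E/S.
That gives 10 mismatches out of 31 aligned sites, so the Hamming distance is 10.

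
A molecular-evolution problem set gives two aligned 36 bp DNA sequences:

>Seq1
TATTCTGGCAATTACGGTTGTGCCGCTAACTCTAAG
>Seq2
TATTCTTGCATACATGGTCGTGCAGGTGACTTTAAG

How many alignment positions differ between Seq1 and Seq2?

The sequences differ at positions 7 (G/T), 11 (A/T), 12 (T/A), 13 (T/C), 15 (C/T), 19 (T/C), 24 (C/A), 26 (C/G), 28 (A/G), 32 (C/T).
That gives 10 mismatches out of 36 aligned sites, so the Hamming distance is 10.

10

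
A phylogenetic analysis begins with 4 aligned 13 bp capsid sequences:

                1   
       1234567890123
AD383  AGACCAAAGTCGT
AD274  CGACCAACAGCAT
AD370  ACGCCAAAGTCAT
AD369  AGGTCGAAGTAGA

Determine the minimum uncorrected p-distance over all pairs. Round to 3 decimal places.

0.231

Pairwise Hamming distances:
  AD383 vs AD274: 5
  AD383 vs AD370: 3
  AD383 vs AD369: 5
  AD274 vs AD370: 6
  AD274 vs AD369: 10
  AD370 vs AD369: 6
The smallest is 3 mismatches, between AD383 and AD370; p = 3/13 = 0.231.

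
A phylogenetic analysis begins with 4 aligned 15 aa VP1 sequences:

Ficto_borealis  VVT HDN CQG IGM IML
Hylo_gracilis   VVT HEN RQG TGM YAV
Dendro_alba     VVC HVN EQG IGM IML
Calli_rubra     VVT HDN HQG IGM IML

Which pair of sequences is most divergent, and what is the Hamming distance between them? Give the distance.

Pairwise Hamming distances:
  Ficto_borealis vs Hylo_gracilis: 6
  Ficto_borealis vs Dendro_alba: 3
  Ficto_borealis vs Calli_rubra: 1
  Hylo_gracilis vs Dendro_alba: 7
  Hylo_gracilis vs Calli_rubra: 6
  Dendro_alba vs Calli_rubra: 3
The largest is 7, between Hylo_gracilis and Dendro_alba.

7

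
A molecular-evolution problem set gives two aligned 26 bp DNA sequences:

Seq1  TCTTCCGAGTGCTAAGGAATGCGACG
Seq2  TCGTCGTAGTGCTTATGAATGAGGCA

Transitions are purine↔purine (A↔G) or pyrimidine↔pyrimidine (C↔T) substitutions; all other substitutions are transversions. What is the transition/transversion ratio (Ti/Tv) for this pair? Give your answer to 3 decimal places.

Mismatches occur at site 3 (T↔G, transversion), site 6 (C↔G, transversion), site 7 (G↔T, transversion), site 14 (A↔T, transversion), site 16 (G↔T, transversion), site 22 (C↔A, transversion), site 24 (A↔G, transition), site 26 (G↔A, transition).
Of the 8 differences, 2 transitions and 6 transversions, so Ti/Tv = 2/6 = 0.333.

0.333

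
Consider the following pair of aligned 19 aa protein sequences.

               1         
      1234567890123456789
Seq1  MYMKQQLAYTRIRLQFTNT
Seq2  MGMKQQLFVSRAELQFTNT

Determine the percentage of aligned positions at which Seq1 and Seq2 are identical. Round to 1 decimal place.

68.4%

Mismatches occur at site 2 (Y/G), site 8 (A/F), site 9 (Y/V), site 10 (T/S), site 12 (I/A), site 13 (R/E).
13 of the 19 sites match, so the percent identity is 13/19 × 100 = 68.4%.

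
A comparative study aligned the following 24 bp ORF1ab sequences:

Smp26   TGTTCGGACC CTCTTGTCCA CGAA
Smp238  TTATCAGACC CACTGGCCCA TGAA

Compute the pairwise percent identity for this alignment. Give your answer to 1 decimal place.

70.8%

Mismatches occur at site 2 (G↔T), site 3 (T↔A), site 6 (G↔A), site 12 (T↔A), site 15 (T↔G), site 17 (T↔C), site 21 (C↔T).
17 of the 24 sites match, so the percent identity is 17/24 × 100 = 70.8%.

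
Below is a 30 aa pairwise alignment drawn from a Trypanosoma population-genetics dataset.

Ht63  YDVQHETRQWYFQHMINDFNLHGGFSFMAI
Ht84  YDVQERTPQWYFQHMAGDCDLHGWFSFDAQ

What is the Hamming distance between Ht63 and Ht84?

10

The sequences differ at positions 5 (H/E), 6 (E/R), 8 (R/P), 16 (I/A), 17 (N/G), 19 (F/C), 20 (N/D), 24 (G/W), 28 (M/D), 30 (I/Q).
That gives 10 mismatches out of 30 aligned sites, so the Hamming distance is 10.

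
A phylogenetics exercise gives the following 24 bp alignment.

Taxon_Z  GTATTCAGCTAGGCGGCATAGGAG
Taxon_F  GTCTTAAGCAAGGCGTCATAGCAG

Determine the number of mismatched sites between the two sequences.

Differing sites — 3:A/C; 6:C/A; 10:T/A; 16:G/T; 22:G/C.
That gives 5 mismatches out of 24 aligned sites, so the Hamming distance is 5.

5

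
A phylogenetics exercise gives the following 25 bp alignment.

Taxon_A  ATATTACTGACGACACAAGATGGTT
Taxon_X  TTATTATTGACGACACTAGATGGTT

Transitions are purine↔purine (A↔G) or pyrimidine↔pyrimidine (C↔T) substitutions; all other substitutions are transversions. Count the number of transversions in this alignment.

The sequences differ at positions 1 (A/T, transversion), 7 (C/T, transition), 17 (A/T, transversion).
Of the 3 differences, 1 transition and 2 transversions, so the answer is 2.

2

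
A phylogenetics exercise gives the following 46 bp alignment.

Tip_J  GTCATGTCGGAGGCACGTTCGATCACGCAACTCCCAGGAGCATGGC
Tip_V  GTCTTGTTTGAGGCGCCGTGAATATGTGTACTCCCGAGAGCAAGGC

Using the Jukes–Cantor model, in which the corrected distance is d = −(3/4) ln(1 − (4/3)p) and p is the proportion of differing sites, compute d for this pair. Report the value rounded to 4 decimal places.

0.5091

Differing sites — 4:A/T; 8:C/T; 9:G/T; 15:A/G; 17:G/C; 18:T/G; 20:C/G; 21:G/A; 24:C/A; 25:A/T; 26:C/G; 27:G/T; 28:C/G; 29:A/T; 36:A/G; 37:G/A; 43:T/A.
p = 17/46 = 0.369565.
d = −0.75 · ln(1 − (4/3)·0.369565) = −0.75 · ln(0.507247) = −0.75 · (-0.678757) = 0.5091.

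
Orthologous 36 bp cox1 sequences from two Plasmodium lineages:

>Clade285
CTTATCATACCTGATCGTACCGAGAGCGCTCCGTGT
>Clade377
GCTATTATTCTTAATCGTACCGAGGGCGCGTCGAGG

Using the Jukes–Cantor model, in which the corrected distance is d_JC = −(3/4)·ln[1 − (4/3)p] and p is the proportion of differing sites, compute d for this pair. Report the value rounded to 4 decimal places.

The sequences differ at positions 1 (C/G), 2 (T/C), 6 (C/T), 9 (A/T), 11 (C/T), 13 (G/A), 25 (A/G), 30 (T/G), 31 (C/T), 34 (T/A), 36 (T/G).
p = 11/36 = 0.305556.
d = −0.75 · ln(1 − (4/3)·0.305556) = −0.75 · ln(0.592592) = −0.75 · (-0.523249) = 0.3924.

0.3924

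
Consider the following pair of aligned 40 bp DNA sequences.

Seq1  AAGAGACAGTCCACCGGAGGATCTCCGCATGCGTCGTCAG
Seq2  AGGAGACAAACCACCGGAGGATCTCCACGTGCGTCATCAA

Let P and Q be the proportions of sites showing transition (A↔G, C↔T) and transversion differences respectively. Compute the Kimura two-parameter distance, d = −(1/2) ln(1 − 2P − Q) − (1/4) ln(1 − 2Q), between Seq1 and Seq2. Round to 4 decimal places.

0.2093

Differing sites — 2:A/G (Ti); 9:G/A (Ti); 10:T/A (Tv); 27:G/A (Ti); 29:A/G (Ti); 36:G/A (Ti); 40:G/A (Ti).
Of the 7 differences, 6 transitions and 1 transversion over 40 sites: P = 6/40 = 0.150000, Q = 1/40 = 0.025000.
d = −0.5·ln(0.675000) − 0.25·ln(0.950000) = −0.5·(-0.393043) − 0.25·(-0.051293) = 0.2093.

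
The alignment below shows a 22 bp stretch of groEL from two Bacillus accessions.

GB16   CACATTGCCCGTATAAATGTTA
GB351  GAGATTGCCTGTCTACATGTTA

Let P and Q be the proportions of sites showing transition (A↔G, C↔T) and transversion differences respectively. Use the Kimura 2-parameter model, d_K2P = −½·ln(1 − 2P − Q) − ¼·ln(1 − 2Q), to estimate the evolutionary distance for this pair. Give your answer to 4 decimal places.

The sequences differ at positions 1 (C/G, transversion), 3 (C/G, transversion), 10 (C/T, transition), 13 (A/C, transversion), 16 (A/C, transversion).
Of the 5 differences, 1 transition and 4 transversions over 22 sites: P = 1/22 = 0.045455, Q = 4/22 = 0.181818.
d = −0.5·ln(0.727272) − 0.25·ln(0.636364) = −0.5·(-0.318455) − 0.25·(-0.451985) = 0.2722.

0.2722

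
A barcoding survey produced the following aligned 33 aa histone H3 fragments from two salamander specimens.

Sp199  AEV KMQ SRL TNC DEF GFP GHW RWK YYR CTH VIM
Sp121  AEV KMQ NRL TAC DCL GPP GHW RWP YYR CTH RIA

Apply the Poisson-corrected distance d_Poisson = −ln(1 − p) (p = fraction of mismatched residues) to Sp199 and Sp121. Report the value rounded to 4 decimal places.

Differing sites — 7:S/N; 11:N/A; 14:E/C; 15:F/L; 17:F/P; 24:K/P; 31:V/R; 33:M/A.
p = 8/33 = 0.242424.
d = −ln(1 − 0.242424) = −ln(0.757576) = 0.2776.

0.2776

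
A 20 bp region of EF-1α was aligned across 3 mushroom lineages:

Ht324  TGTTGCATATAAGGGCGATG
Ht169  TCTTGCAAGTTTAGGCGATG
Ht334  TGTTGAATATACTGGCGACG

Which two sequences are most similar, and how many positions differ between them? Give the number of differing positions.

Pairwise Hamming distances:
  Ht324 vs Ht169: 6
  Ht324 vs Ht334: 4
  Ht169 vs Ht334: 8
The smallest is 4, between Ht324 and Ht334.

4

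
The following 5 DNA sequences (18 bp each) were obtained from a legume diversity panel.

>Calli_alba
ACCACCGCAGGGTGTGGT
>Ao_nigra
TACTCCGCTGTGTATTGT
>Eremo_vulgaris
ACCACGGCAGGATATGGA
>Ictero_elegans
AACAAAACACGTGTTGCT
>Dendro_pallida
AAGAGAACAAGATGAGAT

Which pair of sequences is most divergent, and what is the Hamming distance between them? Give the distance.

Pairwise Hamming distances:
  Calli_alba vs Ao_nigra: 7
  Calli_alba vs Eremo_vulgaris: 4
  Calli_alba vs Ictero_elegans: 9
  Calli_alba vs Dendro_pallida: 9
  Ao_nigra vs Eremo_vulgaris: 9
  Ao_nigra vs Ictero_elegans: 13
  Ao_nigra vs Dendro_pallida: 14
  Eremo_vulgaris vs Ictero_elegans: 10
  Eremo_vulgaris vs Dendro_pallida: 10
  Ictero_elegans vs Dendro_pallida: 8
The largest is 14, between Ao_nigra and Dendro_pallida.

14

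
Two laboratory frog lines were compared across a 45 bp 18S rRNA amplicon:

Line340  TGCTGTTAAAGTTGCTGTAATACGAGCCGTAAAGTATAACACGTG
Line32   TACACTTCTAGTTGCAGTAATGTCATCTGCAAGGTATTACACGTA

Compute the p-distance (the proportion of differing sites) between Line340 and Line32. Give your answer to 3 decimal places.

0.333

Mismatches occur at site 2 (G→A), site 4 (T→A), site 5 (G→C), site 8 (A→C), site 9 (A→T), site 16 (T→A), site 22 (A→G), site 23 (C→T), site 24 (G→C), site 26 (G→T), site 28 (C→T), site 30 (T→C), site 33 (A→G), site 38 (A→T), site 45 (G→A).
There are 15 differences over 45 sites, so p = 15/45 = 0.333.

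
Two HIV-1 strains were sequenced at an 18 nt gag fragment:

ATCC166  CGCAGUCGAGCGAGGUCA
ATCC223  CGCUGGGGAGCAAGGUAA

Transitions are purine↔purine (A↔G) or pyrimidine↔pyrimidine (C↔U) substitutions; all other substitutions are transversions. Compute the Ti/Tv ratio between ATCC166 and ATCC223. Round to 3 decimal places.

The sequences differ at positions 4 (A/U, transversion), 6 (U/G, transversion), 7 (C/G, transversion), 12 (G/A, transition), 17 (C/A, transversion).
Of the 5 differences, 1 transition and 4 transversions, so Ti/Tv = 1/4 = 0.250.

0.250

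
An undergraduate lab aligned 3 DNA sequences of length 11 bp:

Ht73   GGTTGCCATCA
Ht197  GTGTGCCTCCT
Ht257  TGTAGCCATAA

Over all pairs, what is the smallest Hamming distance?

3

Pairwise Hamming distances:
  Ht73 vs Ht197: 5
  Ht73 vs Ht257: 3
  Ht197 vs Ht257: 8
The smallest is 3, between Ht73 and Ht257.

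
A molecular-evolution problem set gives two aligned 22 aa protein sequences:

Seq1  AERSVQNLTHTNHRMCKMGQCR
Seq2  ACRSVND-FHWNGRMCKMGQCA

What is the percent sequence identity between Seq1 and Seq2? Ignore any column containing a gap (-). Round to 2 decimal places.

Excluding the 1 gap column leaves 21 comparable sites.
Differing sites — 2:E/C; 6:Q/N; 7:N/D; 9:T/F; 11:T/W; 13:H/G; 22:R/A.
14 of the 21 comparable sites match, so the percent identity is 14/21 × 100 = 66.67%.

66.67%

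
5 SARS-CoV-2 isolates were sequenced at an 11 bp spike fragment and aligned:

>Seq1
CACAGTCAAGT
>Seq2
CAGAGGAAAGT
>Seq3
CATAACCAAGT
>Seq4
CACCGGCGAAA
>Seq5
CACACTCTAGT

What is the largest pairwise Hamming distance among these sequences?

Pairwise Hamming distances:
  Seq1 vs Seq2: 3
  Seq1 vs Seq3: 3
  Seq1 vs Seq4: 5
  Seq1 vs Seq5: 2
  Seq2 vs Seq3: 4
  Seq2 vs Seq4: 6
  Seq2 vs Seq5: 5
  Seq3 vs Seq4: 7
  Seq3 vs Seq5: 4
  Seq4 vs Seq5: 6
The largest is 7, between Seq3 and Seq4.

7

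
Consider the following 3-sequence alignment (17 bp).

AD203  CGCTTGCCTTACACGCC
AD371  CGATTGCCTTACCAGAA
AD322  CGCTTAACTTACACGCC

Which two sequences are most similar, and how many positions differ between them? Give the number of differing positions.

2

Pairwise Hamming distances:
  AD203 vs AD371: 5
  AD203 vs AD322: 2
  AD371 vs AD322: 7
The smallest is 2, between AD203 and AD322.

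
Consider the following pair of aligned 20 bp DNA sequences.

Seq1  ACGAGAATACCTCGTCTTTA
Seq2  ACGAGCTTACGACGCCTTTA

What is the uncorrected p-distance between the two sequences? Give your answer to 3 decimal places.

0.250

The sequences differ at positions 6 (A/C), 7 (A/T), 11 (C/G), 12 (T/A), 15 (T/C).
There are 5 differences over 20 sites, so p = 5/20 = 0.250.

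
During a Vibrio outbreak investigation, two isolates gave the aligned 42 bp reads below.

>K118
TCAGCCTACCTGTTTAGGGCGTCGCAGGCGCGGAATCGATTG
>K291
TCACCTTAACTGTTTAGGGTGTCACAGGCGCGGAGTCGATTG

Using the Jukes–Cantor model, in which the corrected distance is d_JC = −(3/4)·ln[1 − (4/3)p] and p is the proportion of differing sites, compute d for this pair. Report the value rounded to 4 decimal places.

The sequences differ at positions 4 (G/C), 6 (C/T), 9 (C/A), 20 (C/T), 24 (G/A), 35 (A/G).
p = 6/42 = 0.142857.
d = −0.75 · ln(1 − (4/3)·0.142857) = −0.75 · ln(0.809524) = −0.75 · (-0.211309) = 0.1585.

0.1585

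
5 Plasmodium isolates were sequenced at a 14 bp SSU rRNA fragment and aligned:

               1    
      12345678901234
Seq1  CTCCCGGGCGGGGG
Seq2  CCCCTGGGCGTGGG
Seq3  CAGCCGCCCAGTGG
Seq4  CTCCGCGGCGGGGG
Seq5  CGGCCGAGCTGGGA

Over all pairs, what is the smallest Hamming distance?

2

Pairwise Hamming distances:
  Seq1 vs Seq2: 3
  Seq1 vs Seq3: 6
  Seq1 vs Seq4: 2
  Seq1 vs Seq5: 5
  Seq2 vs Seq3: 8
  Seq2 vs Seq4: 4
  Seq2 vs Seq5: 7
  Seq3 vs Seq4: 8
  Seq3 vs Seq5: 6
  Seq4 vs Seq5: 7
The smallest is 2, between Seq1 and Seq4.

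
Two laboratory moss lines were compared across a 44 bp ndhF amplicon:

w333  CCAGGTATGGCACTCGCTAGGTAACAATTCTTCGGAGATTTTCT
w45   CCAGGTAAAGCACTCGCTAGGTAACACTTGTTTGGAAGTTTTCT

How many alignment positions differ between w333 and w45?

7

Mismatches occur at site 8 (T/A), site 9 (G/A), site 27 (A/C), site 30 (C/G), site 33 (C/T), site 37 (G/A), site 38 (A/G).
That gives 7 mismatches out of 44 aligned sites, so the Hamming distance is 7.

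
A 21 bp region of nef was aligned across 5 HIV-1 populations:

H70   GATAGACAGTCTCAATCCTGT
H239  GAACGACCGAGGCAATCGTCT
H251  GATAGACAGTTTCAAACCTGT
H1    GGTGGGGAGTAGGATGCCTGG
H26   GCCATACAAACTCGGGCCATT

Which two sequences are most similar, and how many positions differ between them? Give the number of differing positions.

Pairwise Hamming distances:
  H70 vs H239: 8
  H70 vs H251: 2
  H70 vs H1: 10
  H70 vs H26: 10
  H239 vs H251: 9
  H239 vs H1: 14
  H239 vs H26: 14
  H251 vs H1: 10
  H251 vs H26: 11
  H1 vs H26: 16
The smallest is 2, between H70 and H251.

2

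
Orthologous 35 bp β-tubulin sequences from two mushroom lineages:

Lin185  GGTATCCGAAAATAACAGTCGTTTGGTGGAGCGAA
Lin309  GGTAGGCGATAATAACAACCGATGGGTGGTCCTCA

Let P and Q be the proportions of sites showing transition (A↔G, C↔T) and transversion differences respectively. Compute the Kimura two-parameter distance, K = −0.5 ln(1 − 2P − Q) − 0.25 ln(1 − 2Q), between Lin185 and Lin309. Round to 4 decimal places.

Differing sites — 5:T/G (Tv); 6:C/G (Tv); 10:A/T (Tv); 18:G/A (Ti); 19:T/C (Ti); 22:T/A (Tv); 24:T/G (Tv); 30:A/T (Tv); 31:G/C (Tv); 33:G/T (Tv); 34:A/C (Tv).
Of the 11 differences, 2 transitions and 9 transversions over 35 sites: P = 2/35 = 0.057143, Q = 9/35 = 0.257143.
d = −0.5·ln(0.628571) − 0.25·ln(0.485714) = −0.5·(-0.464306) − 0.25·(-0.722135) = 0.4127.

0.4127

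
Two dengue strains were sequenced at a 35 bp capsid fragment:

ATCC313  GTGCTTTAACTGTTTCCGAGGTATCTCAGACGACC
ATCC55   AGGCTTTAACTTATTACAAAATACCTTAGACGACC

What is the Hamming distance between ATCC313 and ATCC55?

10

Differing sites — 1:G/A; 2:T/G; 12:G/T; 13:T/A; 16:C/A; 18:G/A; 20:G/A; 21:G/A; 24:T/C; 27:C/T.
That gives 10 mismatches out of 35 aligned sites, so the Hamming distance is 10.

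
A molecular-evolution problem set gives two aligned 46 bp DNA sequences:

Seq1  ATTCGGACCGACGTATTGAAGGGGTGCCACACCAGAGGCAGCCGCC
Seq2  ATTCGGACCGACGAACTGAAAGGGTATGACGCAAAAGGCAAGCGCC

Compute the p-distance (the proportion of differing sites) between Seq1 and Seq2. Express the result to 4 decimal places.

Differing sites — 14:T/A; 16:T/C; 21:G/A; 26:G/A; 27:C/T; 28:C/G; 31:A/G; 33:C/A; 35:G/A; 41:G/A; 42:C/G.
There are 11 differences over 46 sites, so p = 11/46 = 0.2391.

0.2391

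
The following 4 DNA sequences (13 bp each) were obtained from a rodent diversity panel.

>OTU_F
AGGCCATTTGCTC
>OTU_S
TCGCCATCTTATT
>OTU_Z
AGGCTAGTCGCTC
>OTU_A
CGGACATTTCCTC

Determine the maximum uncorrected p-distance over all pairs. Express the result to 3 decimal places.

Pairwise Hamming distances:
  OTU_F vs OTU_S: 6
  OTU_F vs OTU_Z: 3
  OTU_F vs OTU_A: 3
  OTU_S vs OTU_Z: 9
  OTU_S vs OTU_A: 7
  OTU_Z vs OTU_A: 6
The largest is 9 mismatches, between OTU_S and OTU_Z; p = 9/13 = 0.692.

0.692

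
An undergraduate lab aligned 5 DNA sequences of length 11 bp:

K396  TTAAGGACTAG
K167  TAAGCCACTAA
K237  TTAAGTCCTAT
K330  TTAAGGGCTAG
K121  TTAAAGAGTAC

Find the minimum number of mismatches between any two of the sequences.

1

Pairwise Hamming distances:
  K396 vs K167: 5
  K396 vs K237: 3
  K396 vs K330: 1
  K396 vs K121: 3
  K167 vs K237: 6
  K167 vs K330: 6
  K167 vs K121: 6
  K237 vs K330: 3
  K237 vs K121: 5
  K330 vs K121: 4
The smallest is 1, between K396 and K330.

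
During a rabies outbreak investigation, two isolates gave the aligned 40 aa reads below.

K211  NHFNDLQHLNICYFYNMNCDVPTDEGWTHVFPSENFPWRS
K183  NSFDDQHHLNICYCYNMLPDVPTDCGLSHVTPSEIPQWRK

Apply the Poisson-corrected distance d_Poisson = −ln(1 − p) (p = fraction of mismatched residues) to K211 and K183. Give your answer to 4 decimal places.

The sequences differ at positions 2 (H/S), 4 (N/D), 6 (L/Q), 7 (Q/H), 14 (F/C), 18 (N/L), 19 (C/P), 25 (E/C), 27 (W/L), 28 (T/S), 31 (F/T), 35 (N/I), 36 (F/P), 37 (P/Q), 40 (S/K).
p = 15/40 = 0.375000.
d = −ln(1 − 0.375000) = −ln(0.625000) = 0.4700.

0.4700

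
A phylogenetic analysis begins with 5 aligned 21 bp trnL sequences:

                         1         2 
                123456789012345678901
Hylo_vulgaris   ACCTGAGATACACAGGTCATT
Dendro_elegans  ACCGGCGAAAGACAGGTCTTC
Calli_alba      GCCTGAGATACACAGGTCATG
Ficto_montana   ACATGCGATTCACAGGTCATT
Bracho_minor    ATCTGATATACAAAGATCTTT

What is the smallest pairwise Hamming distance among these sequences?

2

Pairwise Hamming distances:
  Hylo_vulgaris vs Dendro_elegans: 6
  Hylo_vulgaris vs Calli_alba: 2
  Hylo_vulgaris vs Ficto_montana: 3
  Hylo_vulgaris vs Bracho_minor: 5
  Dendro_elegans vs Calli_alba: 7
  Dendro_elegans vs Ficto_montana: 7
  Dendro_elegans vs Bracho_minor: 9
  Calli_alba vs Ficto_montana: 5
  Calli_alba vs Bracho_minor: 7
  Ficto_montana vs Bracho_minor: 8
The smallest is 2, between Hylo_vulgaris and Calli_alba.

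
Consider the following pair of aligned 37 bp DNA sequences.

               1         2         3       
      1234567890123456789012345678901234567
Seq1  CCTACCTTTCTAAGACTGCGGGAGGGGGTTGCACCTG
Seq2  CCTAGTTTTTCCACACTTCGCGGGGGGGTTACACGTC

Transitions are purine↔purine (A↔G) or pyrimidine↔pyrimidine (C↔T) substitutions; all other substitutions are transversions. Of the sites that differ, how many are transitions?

5

The sequences differ at positions 5 (C/G, transversion), 6 (C/T, transition), 10 (C/T, transition), 11 (T/C, transition), 12 (A/C, transversion), 14 (G/C, transversion), 18 (G/T, transversion), 21 (G/C, transversion), 23 (A/G, transition), 31 (G/A, transition), 35 (C/G, transversion), 37 (G/C, transversion).
Of the 12 differences, 5 transitions and 7 transversions, so the answer is 5.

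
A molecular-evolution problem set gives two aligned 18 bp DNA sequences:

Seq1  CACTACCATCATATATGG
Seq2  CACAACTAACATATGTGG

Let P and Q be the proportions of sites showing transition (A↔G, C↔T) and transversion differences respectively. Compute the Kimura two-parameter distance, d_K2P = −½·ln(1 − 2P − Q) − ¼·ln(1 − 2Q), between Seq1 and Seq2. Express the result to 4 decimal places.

Differing sites — 4:T/A (Tv); 7:C/T (Ti); 9:T/A (Tv); 15:A/G (Ti).
Of the 4 differences, 2 transitions and 2 transversions over 18 sites: P = 2/18 = 0.111111, Q = 2/18 = 0.111111.
d = −0.5·ln(0.666667) − 0.25·ln(0.777778) = −0.5·(-0.405465) − 0.25·(-0.251314) = 0.2656.

0.2656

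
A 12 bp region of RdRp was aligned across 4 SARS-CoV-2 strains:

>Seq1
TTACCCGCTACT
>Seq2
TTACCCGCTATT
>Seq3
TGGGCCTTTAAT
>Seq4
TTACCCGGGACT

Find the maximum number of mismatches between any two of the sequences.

Pairwise Hamming distances:
  Seq1 vs Seq2: 1
  Seq1 vs Seq3: 6
  Seq1 vs Seq4: 2
  Seq2 vs Seq3: 6
  Seq2 vs Seq4: 3
  Seq3 vs Seq4: 7
The largest is 7, between Seq3 and Seq4.

7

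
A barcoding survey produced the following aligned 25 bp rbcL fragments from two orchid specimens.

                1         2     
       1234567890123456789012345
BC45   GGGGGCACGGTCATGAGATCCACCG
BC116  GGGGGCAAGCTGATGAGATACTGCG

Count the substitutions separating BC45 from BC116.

6

The sequences differ at positions 8 (C/A), 10 (G/C), 12 (C/G), 20 (C/A), 22 (A/T), 23 (C/G).
That gives 6 mismatches out of 25 aligned sites, so the Hamming distance is 6.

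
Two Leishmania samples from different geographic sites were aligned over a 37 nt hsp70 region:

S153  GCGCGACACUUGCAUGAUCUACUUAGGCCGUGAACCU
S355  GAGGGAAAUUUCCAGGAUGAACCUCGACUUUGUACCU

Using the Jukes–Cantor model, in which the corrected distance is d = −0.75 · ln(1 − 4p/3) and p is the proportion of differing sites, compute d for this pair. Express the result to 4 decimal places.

The sequences differ at positions 2 (C/A), 4 (C/G), 7 (C/A), 9 (C/U), 12 (G/C), 15 (U/G), 19 (C/G), 20 (U/A), 23 (U/C), 25 (A/C), 27 (G/A), 29 (C/U), 30 (G/U), 33 (A/U).
p = 14/37 = 0.378378.
d = −0.75 · ln(1 − (4/3)·0.378378) = −0.75 · ln(0.495496) = −0.75 · (-0.702196) = 0.5266.

0.5266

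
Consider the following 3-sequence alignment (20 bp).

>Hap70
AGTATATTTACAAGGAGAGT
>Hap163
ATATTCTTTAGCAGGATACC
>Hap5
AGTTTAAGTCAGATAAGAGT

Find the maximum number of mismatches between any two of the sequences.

Pairwise Hamming distances:
  Hap70 vs Hap163: 9
  Hap70 vs Hap5: 8
  Hap163 vs Hap5: 13
The largest is 13, between Hap163 and Hap5.

13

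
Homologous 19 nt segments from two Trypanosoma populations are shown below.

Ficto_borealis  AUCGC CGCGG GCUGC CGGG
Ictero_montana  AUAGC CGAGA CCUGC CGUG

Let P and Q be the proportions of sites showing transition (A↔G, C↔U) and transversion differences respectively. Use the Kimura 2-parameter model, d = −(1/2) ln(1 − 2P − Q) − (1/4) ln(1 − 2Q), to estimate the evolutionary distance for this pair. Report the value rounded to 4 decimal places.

Differing sites — 3:C/A (Tv); 8:C/A (Tv); 10:G/A (Ti); 11:G/C (Tv); 18:G/U (Tv).
Of the 5 differences, 1 transition and 4 transversions over 19 sites: P = 1/19 = 0.052632, Q = 4/19 = 0.210526.
d = −0.5·ln(0.684210) − 0.25·ln(0.578948) = −0.5·(-0.379490) − 0.25·(-0.546543) = 0.3264.

0.3264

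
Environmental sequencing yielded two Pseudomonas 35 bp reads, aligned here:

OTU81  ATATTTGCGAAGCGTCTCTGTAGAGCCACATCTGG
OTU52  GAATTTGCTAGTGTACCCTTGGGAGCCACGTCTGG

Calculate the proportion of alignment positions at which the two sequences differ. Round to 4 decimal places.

Mismatches occur at site 1 (A↔G), site 2 (T↔A), site 9 (G↔T), site 11 (A↔G), site 12 (G↔T), site 13 (C↔G), site 14 (G↔T), site 15 (T↔A), site 17 (T↔C), site 20 (G↔T), site 21 (T↔G), site 22 (A↔G), site 30 (A↔G).
There are 13 differences over 35 sites, so p = 13/35 = 0.3714.

0.3714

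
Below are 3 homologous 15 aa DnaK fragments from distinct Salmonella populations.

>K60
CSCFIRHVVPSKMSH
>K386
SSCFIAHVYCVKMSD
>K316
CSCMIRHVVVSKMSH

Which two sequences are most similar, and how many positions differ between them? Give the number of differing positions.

Pairwise Hamming distances:
  K60 vs K386: 6
  K60 vs K316: 2
  K386 vs K316: 7
The smallest is 2, between K60 and K316.

2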